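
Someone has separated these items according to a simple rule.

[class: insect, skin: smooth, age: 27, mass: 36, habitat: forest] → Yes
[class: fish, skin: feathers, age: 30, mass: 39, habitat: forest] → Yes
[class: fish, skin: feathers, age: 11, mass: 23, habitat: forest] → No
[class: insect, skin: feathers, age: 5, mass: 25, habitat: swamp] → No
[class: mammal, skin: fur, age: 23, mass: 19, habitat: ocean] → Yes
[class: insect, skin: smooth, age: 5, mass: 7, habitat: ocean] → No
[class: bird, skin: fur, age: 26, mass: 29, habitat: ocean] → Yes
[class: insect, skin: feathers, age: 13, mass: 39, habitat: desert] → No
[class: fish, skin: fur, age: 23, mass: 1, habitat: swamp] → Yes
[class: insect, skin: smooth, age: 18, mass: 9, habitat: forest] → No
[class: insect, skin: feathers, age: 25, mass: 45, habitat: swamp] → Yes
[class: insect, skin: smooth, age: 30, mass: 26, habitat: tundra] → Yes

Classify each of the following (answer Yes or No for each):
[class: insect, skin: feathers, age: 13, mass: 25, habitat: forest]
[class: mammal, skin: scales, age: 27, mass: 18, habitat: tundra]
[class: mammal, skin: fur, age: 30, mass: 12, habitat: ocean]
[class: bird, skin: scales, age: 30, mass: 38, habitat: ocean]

The classifier is using: age ≥ 23.
[class: insect, skin: feathers, age: 13, mass: 25, habitat: forest]: age = 13 — does not satisfy this, so No.
[class: mammal, skin: scales, age: 27, mass: 18, habitat: tundra]: age = 27 — has this property, so Yes.
[class: mammal, skin: fur, age: 30, mass: 12, habitat: ocean]: age = 30 — has this property, so Yes.
[class: bird, skin: scales, age: 30, mass: 38, habitat: ocean]: age = 30 — has this property, so Yes.

No, Yes, Yes, Yes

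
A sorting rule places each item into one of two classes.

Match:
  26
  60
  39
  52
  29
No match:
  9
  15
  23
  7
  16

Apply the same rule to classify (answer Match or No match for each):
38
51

Match, Match

'Match' ⟺ at least 26.
38: Match (38 ≥ 26).
51: Match (51 ≥ 26).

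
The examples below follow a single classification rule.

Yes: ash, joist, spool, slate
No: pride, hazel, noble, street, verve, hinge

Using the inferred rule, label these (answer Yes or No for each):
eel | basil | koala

The simplest hypothesis consistent with all the labels is: odd length AND contains 's'.

No, Yes, No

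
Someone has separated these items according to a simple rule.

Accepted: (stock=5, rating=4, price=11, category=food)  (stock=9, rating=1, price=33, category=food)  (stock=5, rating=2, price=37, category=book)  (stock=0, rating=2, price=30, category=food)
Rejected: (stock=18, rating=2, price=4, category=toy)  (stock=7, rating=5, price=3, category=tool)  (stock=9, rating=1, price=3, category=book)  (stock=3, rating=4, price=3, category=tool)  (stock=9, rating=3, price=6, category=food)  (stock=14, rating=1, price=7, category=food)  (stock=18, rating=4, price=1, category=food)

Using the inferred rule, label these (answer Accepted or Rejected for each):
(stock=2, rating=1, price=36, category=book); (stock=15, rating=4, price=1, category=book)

Accepted, Rejected

Rule: price ≥ 11. This holds for each 'Accepted' example and fails for each 'Rejected' one.
(stock=2, rating=1, price=36, category=book): price = 36, matches → Accepted. (stock=15, rating=4, price=1, category=book): price = 1, fails the rule → Rejected.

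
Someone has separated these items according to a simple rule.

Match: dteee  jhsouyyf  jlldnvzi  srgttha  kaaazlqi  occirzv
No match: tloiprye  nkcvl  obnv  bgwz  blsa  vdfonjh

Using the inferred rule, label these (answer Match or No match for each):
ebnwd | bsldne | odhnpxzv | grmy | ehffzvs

No match, No match, No match, No match, Match

All 'Match' examples share one property — has a double letter — and every 'No match' example lacks it.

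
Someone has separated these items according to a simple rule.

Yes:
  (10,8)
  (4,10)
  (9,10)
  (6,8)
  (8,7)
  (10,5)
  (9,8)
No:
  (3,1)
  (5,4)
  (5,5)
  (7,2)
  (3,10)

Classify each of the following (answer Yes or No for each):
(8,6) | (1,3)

Every 'Yes' example satisfies: sum ≥ 14. None of the 'No' examples do.
(8,6) — 8+6 = 14, hence Yes.
(1,3) — 1+3 = 4, hence No.

Yes, No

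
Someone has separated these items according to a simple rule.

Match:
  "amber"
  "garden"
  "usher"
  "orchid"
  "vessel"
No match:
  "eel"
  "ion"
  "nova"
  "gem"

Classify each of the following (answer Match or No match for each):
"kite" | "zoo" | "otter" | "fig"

No match, No match, Match, No match

One predicate separates the groups cleanly: length ≥ 5.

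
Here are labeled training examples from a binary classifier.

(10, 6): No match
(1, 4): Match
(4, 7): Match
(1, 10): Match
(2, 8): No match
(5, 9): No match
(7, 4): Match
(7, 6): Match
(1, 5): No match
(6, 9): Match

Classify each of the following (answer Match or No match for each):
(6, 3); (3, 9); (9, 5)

Match, No match, No match

The common property of the 'Match' items is: sum is odd. No 'No match' item has it.
(6, 3): 6+3 = 9 — meets the rule, so Match.
(3, 9): 3+9 = 12 — lacks this property, so No match.
(9, 5): 9+5 = 14 — lacks this property, so No match.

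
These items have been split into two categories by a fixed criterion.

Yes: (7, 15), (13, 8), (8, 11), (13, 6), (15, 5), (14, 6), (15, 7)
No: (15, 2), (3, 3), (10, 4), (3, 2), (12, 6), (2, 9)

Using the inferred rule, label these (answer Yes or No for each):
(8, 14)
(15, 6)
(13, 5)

Rule: sum ≥ 19. This holds for each 'Yes' example and fails for each 'No' one.
Yes: (8, 14), since 8+14 = 22. Yes: (15, 6), since 15+6 = 21. No: (13, 5), since 13+5 = 18.

Yes, Yes, No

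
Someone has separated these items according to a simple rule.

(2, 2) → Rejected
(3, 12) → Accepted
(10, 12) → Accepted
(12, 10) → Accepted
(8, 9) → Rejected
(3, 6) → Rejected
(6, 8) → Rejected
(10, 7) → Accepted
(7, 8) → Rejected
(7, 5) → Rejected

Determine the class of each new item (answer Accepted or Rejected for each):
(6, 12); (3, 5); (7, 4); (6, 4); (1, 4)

The classifier is using: max ≥ 10.
(6, 12): Accepted (max 12).
(3, 5): Rejected (max 5).
(7, 4): Rejected (max 7).
(6, 4): Rejected (max 6).
(1, 4): Rejected (max 4).

Accepted, Rejected, Rejected, Rejected, Rejected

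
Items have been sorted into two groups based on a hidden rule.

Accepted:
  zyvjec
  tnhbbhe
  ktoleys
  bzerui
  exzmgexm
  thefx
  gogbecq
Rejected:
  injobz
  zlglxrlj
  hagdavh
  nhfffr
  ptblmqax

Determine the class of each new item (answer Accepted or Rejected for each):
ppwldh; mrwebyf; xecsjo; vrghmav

Rejected, Accepted, Accepted, Rejected

The common property of the 'Accepted' items is: contains 'e'. No 'Rejected' item has it.
ppwldh: no 'e' — does not satisfy this, so Rejected. mrwebyf: has 'e' — meets the rule, so Accepted. xecsjo: has 'e' — meets the rule, so Accepted. vrghmav: no 'e' — does not satisfy this, so Rejected.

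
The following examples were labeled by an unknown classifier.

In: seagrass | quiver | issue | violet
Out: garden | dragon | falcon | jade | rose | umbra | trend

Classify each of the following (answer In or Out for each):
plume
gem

Out, Out

The classifier is using: has ≥ 3 vowels.
plume: 2 vowels, does not satisfy this → Out.
gem: 1 vowel, does not satisfy this → Out.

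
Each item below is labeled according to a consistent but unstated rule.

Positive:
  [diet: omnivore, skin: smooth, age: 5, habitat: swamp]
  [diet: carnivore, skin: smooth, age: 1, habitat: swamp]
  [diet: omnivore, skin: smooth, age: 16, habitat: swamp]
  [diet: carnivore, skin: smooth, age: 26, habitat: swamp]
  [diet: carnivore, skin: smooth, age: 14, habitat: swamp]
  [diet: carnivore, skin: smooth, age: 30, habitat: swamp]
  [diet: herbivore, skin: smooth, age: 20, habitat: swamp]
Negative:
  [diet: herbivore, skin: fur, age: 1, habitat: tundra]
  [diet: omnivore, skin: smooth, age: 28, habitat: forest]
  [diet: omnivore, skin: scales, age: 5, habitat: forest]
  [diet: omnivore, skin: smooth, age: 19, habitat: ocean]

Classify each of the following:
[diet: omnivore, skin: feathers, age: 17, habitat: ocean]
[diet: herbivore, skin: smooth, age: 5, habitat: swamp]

Negative, Positive

Every 'Positive' example satisfies: habitat is swamp. None of the 'Negative' examples do.
[diet: omnivore, skin: feathers, age: 17, habitat: ocean] — habitat is ocean, hence Negative.
[diet: herbivore, skin: smooth, age: 5, habitat: swamp] — habitat is swamp, hence Positive.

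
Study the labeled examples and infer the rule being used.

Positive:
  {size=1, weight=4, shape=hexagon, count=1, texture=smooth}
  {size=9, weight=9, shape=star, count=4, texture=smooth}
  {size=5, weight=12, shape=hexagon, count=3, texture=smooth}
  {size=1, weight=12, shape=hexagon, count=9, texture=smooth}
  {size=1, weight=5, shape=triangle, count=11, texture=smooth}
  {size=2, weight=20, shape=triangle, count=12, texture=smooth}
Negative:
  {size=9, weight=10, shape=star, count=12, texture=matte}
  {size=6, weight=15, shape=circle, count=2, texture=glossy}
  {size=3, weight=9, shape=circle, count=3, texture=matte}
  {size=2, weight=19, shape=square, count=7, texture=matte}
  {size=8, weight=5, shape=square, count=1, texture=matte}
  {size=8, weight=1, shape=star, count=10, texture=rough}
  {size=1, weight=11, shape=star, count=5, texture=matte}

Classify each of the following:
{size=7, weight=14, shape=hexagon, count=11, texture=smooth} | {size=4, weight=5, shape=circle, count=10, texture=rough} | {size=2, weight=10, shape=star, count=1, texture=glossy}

The rule appears to be: texture is smooth.
{size=7, weight=14, shape=hexagon, count=11, texture=smooth} → texture is smooth → Positive.
{size=4, weight=5, shape=circle, count=10, texture=rough} → texture is rough → Negative.
{size=2, weight=10, shape=star, count=1, texture=glossy} → texture is glossy → Negative.

Positive, Negative, Negative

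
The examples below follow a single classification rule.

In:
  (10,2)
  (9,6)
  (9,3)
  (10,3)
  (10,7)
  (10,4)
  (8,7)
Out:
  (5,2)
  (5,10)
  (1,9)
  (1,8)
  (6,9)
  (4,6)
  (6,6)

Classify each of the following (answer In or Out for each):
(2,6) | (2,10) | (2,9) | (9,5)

Out, Out, Out, In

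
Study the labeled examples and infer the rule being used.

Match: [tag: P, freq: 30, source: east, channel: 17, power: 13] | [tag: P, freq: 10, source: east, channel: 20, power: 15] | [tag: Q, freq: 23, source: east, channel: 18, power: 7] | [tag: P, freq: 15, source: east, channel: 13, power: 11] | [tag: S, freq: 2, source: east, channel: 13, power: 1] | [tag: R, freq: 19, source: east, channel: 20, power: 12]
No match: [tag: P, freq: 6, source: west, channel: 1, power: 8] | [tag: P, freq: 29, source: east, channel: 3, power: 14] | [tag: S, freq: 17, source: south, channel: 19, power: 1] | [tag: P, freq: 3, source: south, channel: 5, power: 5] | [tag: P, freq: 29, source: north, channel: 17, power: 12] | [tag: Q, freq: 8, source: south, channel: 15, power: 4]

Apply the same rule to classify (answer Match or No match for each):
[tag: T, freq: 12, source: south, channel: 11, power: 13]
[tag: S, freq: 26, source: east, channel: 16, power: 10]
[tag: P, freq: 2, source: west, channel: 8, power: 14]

One predicate separates the groups cleanly: source is east AND channel ≥ 5.
[tag: T, freq: 12, source: south, channel: 11, power: 13] → source is south, channel = 11 → No match.
[tag: S, freq: 26, source: east, channel: 16, power: 10] → source is east, channel = 16 → Match.
[tag: P, freq: 2, source: west, channel: 8, power: 14] → source is west, channel = 8 → No match.

No match, Match, No match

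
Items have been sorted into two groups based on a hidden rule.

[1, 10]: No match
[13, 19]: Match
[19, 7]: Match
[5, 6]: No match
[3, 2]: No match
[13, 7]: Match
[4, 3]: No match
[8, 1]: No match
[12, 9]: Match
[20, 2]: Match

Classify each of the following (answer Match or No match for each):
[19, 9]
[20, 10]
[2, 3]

Match, Match, No match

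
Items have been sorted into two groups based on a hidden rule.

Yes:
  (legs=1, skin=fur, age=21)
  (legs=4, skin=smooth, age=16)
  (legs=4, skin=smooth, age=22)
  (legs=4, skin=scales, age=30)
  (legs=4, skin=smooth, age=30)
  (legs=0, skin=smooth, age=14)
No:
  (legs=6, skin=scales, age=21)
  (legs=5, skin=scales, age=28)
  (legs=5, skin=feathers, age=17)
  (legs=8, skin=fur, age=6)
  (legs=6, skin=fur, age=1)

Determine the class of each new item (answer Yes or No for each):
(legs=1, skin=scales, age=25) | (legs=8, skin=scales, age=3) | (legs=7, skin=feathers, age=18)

Yes, No, No

The rule appears to be: legs ≤ 4.
(legs=1, skin=scales, age=25) → legs = 1 → Yes.
(legs=8, skin=scales, age=3) → legs = 8 → No.
(legs=7, skin=feathers, age=18) → legs = 7 → No.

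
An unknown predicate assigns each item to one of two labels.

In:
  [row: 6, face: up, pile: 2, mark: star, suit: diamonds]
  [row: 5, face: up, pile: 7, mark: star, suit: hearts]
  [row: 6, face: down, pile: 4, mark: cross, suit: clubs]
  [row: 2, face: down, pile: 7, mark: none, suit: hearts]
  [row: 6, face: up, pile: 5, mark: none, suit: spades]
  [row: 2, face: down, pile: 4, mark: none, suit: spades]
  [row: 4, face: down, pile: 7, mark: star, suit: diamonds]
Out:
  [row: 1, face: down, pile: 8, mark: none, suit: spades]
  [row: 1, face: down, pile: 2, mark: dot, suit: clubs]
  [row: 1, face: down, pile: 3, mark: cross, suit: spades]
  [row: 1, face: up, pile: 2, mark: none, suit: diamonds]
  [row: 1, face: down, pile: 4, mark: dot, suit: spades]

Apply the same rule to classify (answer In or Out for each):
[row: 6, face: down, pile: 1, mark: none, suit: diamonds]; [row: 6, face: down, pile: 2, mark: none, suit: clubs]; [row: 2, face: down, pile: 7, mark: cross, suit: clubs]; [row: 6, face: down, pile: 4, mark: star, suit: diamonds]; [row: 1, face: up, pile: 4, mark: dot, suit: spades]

The rule appears to be: row ≥ 2.
[row: 6, face: down, pile: 1, mark: none, suit: diamonds] — row = 6, hence In.
[row: 6, face: down, pile: 2, mark: none, suit: clubs] — row = 6, hence In.
[row: 2, face: down, pile: 7, mark: cross, suit: clubs] — row = 2, hence In.
[row: 6, face: down, pile: 4, mark: star, suit: diamonds] — row = 6, hence In.
[row: 1, face: up, pile: 4, mark: dot, suit: spades] — row = 1, hence Out.

In, In, In, In, Out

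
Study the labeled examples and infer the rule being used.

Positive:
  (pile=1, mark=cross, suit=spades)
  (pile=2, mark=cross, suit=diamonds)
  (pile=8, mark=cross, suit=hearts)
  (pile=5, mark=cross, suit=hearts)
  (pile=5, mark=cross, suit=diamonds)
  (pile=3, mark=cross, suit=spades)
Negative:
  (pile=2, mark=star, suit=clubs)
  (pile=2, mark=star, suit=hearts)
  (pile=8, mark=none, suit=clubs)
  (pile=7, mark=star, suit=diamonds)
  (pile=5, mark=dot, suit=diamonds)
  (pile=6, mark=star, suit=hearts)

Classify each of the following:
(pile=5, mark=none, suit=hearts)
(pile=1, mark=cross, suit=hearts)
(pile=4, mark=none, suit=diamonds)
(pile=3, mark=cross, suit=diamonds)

Negative, Positive, Negative, Positive

Checking candidate rules against both groups, what survives is: mark is cross.
(pile=5, mark=none, suit=hearts): mark is none — lacks this property, so Negative.
(pile=1, mark=cross, suit=hearts): mark is cross — fits, so Positive.
(pile=4, mark=none, suit=diamonds): mark is none — lacks this property, so Negative.
(pile=3, mark=cross, suit=diamonds): mark is cross — fits, so Positive.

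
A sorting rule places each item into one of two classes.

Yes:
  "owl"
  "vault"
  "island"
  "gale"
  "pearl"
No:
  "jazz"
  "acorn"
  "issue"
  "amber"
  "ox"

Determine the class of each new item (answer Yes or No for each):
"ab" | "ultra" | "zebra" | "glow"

No, Yes, No, Yes

The classifier is using: contains 'l'.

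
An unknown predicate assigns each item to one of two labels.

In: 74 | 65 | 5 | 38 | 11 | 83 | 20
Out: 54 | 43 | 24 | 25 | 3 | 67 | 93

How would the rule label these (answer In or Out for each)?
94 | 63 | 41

Out, Out, In

Looking at the examples, the only property every 'In' case has and every 'Out' case lacks is: ≡ 2 (mod 3).
94: 94 mod 3 = 1, fails the rule → Out.
63: 63 mod 3 = 0, fails the rule → Out.
41: 41 mod 3 = 2, matches → In.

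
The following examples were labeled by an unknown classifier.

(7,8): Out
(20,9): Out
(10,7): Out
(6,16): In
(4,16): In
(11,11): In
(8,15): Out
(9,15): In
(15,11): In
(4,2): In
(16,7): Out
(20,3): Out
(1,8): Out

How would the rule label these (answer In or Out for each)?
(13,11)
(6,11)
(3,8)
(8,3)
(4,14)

In, Out, Out, Out, In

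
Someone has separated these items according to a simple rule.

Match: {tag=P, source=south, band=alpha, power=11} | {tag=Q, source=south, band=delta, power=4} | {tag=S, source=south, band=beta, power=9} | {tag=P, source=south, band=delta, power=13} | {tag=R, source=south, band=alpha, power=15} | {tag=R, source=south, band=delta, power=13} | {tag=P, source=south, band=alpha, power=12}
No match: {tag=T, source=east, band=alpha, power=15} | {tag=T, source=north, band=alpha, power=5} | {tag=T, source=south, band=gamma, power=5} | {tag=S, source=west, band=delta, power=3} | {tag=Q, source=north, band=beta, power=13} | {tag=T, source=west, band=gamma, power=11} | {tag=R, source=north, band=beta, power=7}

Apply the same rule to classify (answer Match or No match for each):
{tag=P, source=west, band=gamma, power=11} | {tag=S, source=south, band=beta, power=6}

No match, Match

A rule that fits every label: source is south AND power ≠ 5 — true of each 'Match' example, false of each 'No match' one.
No match: {tag=P, source=west, band=gamma, power=11}, since source is west, power = 11.
Match: {tag=S, source=south, band=beta, power=6}, since source is south, power = 6.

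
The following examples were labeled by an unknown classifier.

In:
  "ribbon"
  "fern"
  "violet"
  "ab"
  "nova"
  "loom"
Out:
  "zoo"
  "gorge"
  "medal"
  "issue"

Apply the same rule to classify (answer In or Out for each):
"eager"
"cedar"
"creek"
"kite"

Out, Out, Out, In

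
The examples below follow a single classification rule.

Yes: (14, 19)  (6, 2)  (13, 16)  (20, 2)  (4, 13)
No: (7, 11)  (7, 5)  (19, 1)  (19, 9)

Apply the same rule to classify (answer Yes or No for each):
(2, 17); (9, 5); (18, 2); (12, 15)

The simplest hypothesis consistent with all the labels is: product is even.
(2, 17): 2·17 = 34, fits → Yes.
(9, 5): 9·5 = 45, doesn't qualify → No.
(18, 2): 18·2 = 36, fits → Yes.
(12, 15): 12·15 = 180, fits → Yes.

Yes, No, Yes, Yes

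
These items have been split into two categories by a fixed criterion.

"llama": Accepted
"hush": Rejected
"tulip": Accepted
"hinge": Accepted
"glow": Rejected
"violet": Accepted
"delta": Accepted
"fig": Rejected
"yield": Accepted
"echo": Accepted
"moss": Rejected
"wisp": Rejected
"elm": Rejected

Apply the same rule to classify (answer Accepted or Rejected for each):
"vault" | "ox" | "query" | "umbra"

Accepted, Rejected, Accepted, Accepted

The pattern is that an item is 'Accepted' exactly when: has ≥ 2 vowels.
"vault" → 2 vowels → Accepted. "ox" → 1 vowel → Rejected. "query" → 2 vowels → Accepted. "umbra" → 2 vowels → Accepted.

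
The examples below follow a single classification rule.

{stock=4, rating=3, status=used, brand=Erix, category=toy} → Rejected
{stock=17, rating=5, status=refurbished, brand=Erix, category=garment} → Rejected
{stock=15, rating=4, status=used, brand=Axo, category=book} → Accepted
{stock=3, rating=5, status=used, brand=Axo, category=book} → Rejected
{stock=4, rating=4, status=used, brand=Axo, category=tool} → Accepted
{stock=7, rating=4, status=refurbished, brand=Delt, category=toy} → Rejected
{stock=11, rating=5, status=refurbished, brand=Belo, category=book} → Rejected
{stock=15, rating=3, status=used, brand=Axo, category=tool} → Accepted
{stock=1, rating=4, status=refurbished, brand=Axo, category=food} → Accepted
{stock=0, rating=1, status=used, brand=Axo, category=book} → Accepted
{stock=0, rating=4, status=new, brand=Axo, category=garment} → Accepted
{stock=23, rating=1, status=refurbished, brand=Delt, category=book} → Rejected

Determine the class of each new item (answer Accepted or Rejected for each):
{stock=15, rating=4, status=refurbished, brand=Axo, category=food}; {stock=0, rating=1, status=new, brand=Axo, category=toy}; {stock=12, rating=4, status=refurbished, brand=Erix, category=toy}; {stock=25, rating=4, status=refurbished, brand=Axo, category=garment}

'Accepted' ⟺ brand is Axo AND rating ≤ 4.
{stock=15, rating=4, status=refurbished, brand=Axo, category=food}: brand is Axo, rating = 4 — fits, so Accepted. {stock=0, rating=1, status=new, brand=Axo, category=toy}: brand is Axo, rating = 1 — fits, so Accepted. {stock=12, rating=4, status=refurbished, brand=Erix, category=toy}: brand is Erix, rating = 4 — does not pass, so Rejected. {stock=25, rating=4, status=refurbished, brand=Axo, category=garment}: brand is Axo, rating = 4 — fits, so Accepted.

Accepted, Accepted, Rejected, Accepted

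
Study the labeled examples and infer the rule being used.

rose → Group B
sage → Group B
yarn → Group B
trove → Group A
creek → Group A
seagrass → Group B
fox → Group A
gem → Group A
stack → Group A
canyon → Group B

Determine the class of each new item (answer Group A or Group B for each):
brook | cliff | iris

Group A, Group A, Group B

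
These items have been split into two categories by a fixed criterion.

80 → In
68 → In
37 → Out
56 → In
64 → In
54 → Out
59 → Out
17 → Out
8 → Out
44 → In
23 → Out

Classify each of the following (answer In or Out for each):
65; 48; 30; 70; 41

Out, In, Out, Out, Out

The simplest hypothesis consistent with all the labels is: multiple of 4 AND at least 17.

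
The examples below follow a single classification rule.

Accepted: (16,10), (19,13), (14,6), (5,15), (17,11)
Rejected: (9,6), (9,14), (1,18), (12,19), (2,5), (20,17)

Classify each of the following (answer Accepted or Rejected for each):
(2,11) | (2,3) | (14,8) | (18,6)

Rejected, Rejected, Accepted, Accepted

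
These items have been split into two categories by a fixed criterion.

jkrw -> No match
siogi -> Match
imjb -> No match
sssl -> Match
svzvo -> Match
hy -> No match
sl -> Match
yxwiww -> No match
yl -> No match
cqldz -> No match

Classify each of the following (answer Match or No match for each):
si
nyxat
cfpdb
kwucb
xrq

The rule appears to be: contains 's'.
si: has 's' — checks out, so Match. nyxat: no 's' — fails the rule, so No match. cfpdb: no 's' — fails the rule, so No match. kwucb: no 's' — fails the rule, so No match. xrq: no 's' — fails the rule, so No match.

Match, No match, No match, No match, No match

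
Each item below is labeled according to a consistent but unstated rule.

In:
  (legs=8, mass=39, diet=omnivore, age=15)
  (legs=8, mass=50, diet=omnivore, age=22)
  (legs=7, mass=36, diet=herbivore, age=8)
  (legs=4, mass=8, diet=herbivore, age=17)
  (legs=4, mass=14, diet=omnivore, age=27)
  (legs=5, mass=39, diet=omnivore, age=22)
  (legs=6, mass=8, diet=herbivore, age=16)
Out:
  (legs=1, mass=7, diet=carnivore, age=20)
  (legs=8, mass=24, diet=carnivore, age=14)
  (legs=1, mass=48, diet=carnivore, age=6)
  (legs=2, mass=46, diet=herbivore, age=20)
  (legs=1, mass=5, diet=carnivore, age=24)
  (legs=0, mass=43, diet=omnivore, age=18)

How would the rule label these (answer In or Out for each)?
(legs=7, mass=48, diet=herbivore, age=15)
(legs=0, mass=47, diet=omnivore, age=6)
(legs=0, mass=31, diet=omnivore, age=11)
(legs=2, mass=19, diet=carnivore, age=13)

In, Out, Out, Out

One predicate separates the groups cleanly: age ≠ 14 AND legs ≥ 4.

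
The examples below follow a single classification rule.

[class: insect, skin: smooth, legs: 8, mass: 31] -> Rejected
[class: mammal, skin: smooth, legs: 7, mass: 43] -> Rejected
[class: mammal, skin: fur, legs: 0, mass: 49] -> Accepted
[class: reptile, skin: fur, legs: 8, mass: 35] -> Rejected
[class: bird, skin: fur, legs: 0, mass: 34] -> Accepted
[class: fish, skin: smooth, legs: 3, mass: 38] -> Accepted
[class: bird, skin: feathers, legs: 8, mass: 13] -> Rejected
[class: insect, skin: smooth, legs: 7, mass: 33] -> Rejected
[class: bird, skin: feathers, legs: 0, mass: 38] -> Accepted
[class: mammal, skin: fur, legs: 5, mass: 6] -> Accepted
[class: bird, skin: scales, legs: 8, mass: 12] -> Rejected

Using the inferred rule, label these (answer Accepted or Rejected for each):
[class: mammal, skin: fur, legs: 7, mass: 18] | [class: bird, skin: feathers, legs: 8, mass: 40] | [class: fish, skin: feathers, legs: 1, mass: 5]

The rule appears to be: legs ≤ 5.
[class: mammal, skin: fur, legs: 7, mass: 18]: Rejected (legs = 7).
[class: bird, skin: feathers, legs: 8, mass: 40]: Rejected (legs = 8).
[class: fish, skin: feathers, legs: 1, mass: 5]: Accepted (legs = 1).

Rejected, Rejected, Accepted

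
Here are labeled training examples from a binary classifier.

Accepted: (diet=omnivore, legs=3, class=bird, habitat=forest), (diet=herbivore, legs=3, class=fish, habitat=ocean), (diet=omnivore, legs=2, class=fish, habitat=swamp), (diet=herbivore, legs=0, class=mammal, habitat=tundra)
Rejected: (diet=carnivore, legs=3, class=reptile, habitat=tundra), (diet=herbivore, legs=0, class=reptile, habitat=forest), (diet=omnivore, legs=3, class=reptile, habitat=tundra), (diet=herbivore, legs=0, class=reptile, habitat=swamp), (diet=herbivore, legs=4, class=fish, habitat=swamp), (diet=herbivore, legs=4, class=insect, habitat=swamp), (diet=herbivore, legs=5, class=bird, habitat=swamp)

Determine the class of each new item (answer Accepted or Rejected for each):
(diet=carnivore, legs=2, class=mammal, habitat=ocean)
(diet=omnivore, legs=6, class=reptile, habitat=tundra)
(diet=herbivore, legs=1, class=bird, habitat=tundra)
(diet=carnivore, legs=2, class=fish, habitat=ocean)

Accepted, Rejected, Accepted, Accepted

The pattern is that an item is 'Accepted' exactly when: class is not reptile AND legs ≤ 3.
(diet=carnivore, legs=2, class=mammal, habitat=ocean): Accepted (class is mammal, legs = 2). (diet=omnivore, legs=6, class=reptile, habitat=tundra): Rejected (class is reptile, legs = 6). (diet=herbivore, legs=1, class=bird, habitat=tundra): Accepted (class is bird, legs = 1). (diet=carnivore, legs=2, class=fish, habitat=ocean): Accepted (class is fish, legs = 2).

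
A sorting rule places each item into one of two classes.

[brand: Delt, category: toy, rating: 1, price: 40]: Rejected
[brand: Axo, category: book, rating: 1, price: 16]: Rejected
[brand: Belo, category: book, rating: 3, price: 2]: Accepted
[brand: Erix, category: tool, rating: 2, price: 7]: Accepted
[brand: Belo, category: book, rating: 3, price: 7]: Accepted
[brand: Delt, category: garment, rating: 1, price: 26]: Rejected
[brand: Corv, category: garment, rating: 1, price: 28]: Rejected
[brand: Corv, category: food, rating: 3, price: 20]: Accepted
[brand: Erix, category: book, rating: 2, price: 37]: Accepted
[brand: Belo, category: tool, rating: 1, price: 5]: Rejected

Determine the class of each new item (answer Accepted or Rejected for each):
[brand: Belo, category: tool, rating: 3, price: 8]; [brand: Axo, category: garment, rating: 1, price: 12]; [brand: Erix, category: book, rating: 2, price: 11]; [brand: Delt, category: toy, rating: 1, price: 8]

One predicate separates the groups cleanly: rating ≥ 2.
[brand: Belo, category: tool, rating: 3, price: 8]: Accepted (rating = 3).
[brand: Axo, category: garment, rating: 1, price: 12]: Rejected (rating = 1).
[brand: Erix, category: book, rating: 2, price: 11]: Accepted (rating = 2).
[brand: Delt, category: toy, rating: 1, price: 8]: Rejected (rating = 1).

Accepted, Rejected, Accepted, Rejected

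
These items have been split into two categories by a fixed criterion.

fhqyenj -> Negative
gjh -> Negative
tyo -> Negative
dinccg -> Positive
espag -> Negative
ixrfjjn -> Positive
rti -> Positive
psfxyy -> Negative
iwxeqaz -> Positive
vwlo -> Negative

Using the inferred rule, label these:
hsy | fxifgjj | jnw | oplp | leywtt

Negative, Positive, Negative, Negative, Negative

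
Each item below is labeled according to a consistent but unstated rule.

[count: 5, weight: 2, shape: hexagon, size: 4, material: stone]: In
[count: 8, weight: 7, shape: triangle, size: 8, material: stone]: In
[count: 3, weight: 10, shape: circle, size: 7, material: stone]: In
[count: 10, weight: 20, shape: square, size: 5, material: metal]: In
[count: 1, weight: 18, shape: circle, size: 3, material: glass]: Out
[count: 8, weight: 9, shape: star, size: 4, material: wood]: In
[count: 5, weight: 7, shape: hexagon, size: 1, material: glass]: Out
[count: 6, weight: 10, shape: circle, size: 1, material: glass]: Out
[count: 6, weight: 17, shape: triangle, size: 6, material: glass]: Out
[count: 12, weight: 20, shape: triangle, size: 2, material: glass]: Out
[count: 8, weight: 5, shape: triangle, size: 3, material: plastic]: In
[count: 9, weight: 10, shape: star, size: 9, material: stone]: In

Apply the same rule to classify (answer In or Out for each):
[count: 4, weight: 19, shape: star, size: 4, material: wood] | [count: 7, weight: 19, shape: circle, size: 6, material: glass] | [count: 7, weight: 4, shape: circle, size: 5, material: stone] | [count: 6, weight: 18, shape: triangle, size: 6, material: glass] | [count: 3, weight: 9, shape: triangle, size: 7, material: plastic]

In, Out, In, Out, In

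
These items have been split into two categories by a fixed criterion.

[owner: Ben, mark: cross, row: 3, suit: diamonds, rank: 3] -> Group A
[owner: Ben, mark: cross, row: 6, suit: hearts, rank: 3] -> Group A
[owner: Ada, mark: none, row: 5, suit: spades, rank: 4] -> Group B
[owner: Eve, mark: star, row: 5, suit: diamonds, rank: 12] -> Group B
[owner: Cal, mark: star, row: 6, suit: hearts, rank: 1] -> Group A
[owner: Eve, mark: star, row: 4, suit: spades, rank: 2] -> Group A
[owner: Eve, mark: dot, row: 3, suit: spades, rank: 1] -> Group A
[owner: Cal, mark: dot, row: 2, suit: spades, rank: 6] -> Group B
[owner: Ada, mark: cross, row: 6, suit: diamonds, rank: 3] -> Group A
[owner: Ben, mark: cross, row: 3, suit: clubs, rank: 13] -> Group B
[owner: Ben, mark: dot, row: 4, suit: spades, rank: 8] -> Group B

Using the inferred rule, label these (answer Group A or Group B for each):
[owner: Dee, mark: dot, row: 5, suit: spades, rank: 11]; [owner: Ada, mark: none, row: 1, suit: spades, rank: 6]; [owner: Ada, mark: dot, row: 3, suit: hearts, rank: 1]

The pattern is that an item is 'Group A' exactly when: rank ≤ 3.

Group B, Group B, Group A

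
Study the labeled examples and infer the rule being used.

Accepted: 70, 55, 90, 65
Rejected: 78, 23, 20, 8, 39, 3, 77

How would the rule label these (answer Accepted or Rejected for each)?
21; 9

Rejected, Rejected

The distinguishing property — multiple of 5 AND at least 23 — holds for all the 'Accepted' cases and none of the 'Rejected' cases.
21: Rejected (21 = 5·4 + 1, 21 < 23).
9: Rejected (9 = 5·1 + 4, 9 < 23).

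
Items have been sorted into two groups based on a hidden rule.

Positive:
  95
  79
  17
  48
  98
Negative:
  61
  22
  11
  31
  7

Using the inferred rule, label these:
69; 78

Positive, Positive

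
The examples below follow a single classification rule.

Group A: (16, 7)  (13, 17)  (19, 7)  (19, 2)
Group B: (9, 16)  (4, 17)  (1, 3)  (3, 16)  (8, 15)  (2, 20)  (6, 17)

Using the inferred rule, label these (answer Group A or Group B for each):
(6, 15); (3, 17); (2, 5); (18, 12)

Group B, Group B, Group B, Group A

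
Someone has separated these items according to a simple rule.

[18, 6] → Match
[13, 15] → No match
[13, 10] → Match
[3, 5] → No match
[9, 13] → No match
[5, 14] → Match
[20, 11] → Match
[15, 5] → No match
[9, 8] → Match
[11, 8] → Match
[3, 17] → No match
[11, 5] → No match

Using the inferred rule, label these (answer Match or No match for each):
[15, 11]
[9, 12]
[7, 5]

One predicate separates the groups cleanly: product is even.
[15, 11] — 15·11 = 165, hence No match.
[9, 12] — 9·12 = 108, hence Match.
[7, 5] — 7·5 = 35, hence No match.

No match, Match, No match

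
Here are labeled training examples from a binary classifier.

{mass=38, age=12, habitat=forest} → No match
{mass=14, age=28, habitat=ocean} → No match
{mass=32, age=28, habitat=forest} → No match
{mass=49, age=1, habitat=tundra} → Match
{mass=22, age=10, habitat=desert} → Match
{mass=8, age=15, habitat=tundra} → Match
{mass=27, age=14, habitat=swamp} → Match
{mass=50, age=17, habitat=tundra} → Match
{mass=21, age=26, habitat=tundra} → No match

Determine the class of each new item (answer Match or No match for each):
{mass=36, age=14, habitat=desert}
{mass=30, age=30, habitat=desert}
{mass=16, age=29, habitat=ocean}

Match, No match, No match

The classifier is using: age ≠ 12 AND age ≤ 17.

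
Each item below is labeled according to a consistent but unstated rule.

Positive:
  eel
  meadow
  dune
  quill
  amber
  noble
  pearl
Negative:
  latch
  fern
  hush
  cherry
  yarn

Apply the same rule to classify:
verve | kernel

Positive, Positive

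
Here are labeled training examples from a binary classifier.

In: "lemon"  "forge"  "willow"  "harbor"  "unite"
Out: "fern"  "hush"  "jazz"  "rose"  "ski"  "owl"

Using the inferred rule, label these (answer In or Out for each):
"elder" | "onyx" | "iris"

In, Out, Out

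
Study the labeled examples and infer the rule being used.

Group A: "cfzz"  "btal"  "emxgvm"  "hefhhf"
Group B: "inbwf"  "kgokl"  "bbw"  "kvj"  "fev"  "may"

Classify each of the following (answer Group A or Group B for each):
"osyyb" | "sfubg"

One predicate separates the groups cleanly: even length.
"osyyb" → length 5 → Group B.
"sfubg" → length 5 → Group B.

Group B, Group B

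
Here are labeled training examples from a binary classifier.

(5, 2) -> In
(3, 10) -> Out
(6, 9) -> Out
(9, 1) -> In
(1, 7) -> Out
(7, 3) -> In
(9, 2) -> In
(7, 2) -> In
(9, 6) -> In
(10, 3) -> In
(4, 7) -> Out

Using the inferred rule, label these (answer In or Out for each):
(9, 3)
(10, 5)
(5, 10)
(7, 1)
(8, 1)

In, In, Out, In, In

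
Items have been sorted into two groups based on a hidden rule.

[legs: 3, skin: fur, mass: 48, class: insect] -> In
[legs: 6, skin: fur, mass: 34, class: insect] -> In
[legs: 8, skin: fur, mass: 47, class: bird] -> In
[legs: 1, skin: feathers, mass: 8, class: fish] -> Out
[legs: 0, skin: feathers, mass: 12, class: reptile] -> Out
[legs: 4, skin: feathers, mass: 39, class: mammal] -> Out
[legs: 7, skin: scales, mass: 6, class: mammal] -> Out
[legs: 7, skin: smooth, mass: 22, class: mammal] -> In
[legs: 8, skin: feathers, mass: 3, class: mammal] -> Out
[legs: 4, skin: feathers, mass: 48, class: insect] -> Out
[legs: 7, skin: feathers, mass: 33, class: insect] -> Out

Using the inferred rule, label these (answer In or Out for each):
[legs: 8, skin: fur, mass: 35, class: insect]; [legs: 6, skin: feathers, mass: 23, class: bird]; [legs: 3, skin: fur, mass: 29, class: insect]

In, Out, In

All 'In' examples share one property — skin is fur OR skin is smooth — and every 'Out' example lacks it.
In: [legs: 8, skin: fur, mass: 35, class: insect], since skin is fur. Out: [legs: 6, skin: feathers, mass: 23, class: bird], since skin is feathers. In: [legs: 3, skin: fur, mass: 29, class: insect], since skin is fur.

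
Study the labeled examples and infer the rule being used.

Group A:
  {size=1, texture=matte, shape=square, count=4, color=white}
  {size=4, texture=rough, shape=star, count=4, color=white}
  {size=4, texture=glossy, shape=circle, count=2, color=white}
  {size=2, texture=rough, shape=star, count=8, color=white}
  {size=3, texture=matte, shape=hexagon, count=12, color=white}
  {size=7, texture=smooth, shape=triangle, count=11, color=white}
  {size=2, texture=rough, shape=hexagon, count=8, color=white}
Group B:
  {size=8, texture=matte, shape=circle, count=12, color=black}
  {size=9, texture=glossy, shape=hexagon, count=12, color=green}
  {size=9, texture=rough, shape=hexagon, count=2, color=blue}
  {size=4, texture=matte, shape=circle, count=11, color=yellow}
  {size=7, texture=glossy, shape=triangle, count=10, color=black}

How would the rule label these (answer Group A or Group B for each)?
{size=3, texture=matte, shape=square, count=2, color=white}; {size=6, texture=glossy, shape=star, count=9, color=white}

Group A, Group A

The pattern is that an item is 'Group A' exactly when: color is white.
{size=3, texture=matte, shape=square, count=2, color=white}: color is white — checks out, so Group A. {size=6, texture=glossy, shape=star, count=9, color=white}: color is white — checks out, so Group A.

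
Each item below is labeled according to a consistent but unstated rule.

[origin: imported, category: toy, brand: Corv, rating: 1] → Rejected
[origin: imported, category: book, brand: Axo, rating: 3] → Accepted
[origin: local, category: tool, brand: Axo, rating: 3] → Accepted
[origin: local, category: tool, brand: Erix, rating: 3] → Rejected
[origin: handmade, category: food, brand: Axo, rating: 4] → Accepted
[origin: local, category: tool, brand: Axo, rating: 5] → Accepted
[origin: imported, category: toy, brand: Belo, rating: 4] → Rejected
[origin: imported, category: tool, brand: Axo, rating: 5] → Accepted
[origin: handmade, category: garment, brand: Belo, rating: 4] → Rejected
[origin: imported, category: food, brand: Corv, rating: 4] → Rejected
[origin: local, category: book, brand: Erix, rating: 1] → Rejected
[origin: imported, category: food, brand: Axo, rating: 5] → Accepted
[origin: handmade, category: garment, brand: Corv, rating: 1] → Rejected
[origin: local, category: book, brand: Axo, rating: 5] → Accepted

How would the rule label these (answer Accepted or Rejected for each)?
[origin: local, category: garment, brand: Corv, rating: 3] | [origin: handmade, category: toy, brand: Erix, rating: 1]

The common property of the 'Accepted' items is: brand is Axo. No 'Rejected' item has it.
[origin: local, category: garment, brand: Corv, rating: 3]: brand is Corv, does not satisfy this → Rejected. [origin: handmade, category: toy, brand: Erix, rating: 1]: brand is Erix, does not satisfy this → Rejected.

Rejected, Rejected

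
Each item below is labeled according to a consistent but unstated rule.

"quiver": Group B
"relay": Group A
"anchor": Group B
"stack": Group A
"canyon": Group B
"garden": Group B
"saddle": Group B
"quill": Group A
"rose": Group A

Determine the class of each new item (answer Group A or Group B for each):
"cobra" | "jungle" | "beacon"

Group A, Group B, Group B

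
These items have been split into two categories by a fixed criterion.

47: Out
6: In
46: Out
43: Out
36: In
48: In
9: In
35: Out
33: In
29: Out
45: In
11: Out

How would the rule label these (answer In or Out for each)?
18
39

Checking candidate rules against both groups, what survives is: multiple of 3.

In, In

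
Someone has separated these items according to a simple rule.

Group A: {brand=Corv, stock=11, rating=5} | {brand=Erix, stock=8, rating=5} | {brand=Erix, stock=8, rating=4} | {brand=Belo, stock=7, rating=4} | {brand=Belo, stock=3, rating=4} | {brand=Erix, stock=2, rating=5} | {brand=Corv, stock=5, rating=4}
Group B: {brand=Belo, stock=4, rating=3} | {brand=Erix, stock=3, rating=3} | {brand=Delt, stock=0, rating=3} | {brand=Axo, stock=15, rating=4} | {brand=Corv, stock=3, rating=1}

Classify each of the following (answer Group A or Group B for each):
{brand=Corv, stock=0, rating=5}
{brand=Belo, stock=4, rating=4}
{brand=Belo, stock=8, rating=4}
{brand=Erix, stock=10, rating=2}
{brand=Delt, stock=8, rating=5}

Group A, Group A, Group A, Group B, Group A

The classifier is using: stock ≤ 11 AND rating ≥ 4.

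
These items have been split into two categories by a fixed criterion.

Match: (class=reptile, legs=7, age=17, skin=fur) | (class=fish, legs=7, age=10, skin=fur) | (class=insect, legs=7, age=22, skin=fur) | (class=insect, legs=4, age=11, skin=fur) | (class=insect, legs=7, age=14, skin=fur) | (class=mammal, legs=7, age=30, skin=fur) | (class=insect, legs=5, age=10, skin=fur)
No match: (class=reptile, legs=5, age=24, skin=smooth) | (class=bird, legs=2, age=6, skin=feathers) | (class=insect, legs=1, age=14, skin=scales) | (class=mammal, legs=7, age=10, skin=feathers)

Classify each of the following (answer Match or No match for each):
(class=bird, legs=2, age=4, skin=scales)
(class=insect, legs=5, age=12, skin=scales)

No match, No match

The common property of the 'Match' items is: skin is fur. No 'No match' item has it.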